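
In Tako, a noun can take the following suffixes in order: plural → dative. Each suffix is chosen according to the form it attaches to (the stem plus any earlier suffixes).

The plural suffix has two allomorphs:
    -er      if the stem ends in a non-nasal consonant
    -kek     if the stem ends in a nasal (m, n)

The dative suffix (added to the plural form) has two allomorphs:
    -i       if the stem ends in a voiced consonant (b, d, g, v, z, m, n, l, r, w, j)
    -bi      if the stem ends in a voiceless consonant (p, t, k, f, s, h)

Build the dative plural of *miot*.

*miot* — final consonant /t/ (non-nasal) → -er → *mioter*.
The plural form *mioter* — final consonant /r/ (voiced) → -i → *mioteri*.

mioteri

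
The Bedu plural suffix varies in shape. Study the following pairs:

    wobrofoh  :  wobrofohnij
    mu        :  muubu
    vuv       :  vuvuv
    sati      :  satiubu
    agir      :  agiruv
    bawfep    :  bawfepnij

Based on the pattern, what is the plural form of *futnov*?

Looking at the final sound of each stem: -nij when the stem ends in a voiceless consonant (*wobrofoh*, *bawfep*); -uv when the stem ends in a voiced consonant (*vuv*, *agir*); -ubu when the stem ends in a vowel (*mu*, *sati*).
*futnov* — final sound /v/ (a voiced consonant) → -uv → *futnovuv*.

futnovuv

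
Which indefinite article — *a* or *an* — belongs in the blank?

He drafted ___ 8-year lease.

an

The indefinite article is chosen by the initial *sound* of the following word, not its spelling.
The number *8* is spoken "eight", beginning with /eɪt/ — a vowel sound.
So the article is *an*: He drafted an 8-year lease.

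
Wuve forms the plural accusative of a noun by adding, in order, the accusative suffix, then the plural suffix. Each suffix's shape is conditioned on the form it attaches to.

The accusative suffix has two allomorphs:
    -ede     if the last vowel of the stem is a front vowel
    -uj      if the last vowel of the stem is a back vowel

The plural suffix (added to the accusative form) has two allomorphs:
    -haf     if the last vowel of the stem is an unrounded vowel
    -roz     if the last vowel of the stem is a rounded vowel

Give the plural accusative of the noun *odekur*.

odekurujroz

*odekur*: last vowel = /u/, a back vowel → -uj → *odekuruj*.
The last vowel of the accusative form *odekuruj* is /u/, which is a rounded vowel, so the plural suffix is -roz, giving *odekurujroz*.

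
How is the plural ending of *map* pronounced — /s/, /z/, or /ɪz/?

/s/

The stem *map* ends in a voiceless non-sibilant consonant.
The plural suffix surfaces as /ɪz/ after sibilants, /s/ after other voiceless consonants, and /z/ after other voiced sounds.
So the plural -s on *map* is pronounced /s/.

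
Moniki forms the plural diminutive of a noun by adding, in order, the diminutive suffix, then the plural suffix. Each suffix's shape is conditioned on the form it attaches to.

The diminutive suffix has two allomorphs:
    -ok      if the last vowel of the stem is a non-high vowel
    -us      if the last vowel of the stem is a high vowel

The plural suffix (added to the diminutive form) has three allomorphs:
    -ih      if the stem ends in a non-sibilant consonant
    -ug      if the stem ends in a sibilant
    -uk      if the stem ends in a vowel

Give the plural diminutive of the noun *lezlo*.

The last vowel of *lezlo* is /o/, which is a non-high vowel, so the diminutive suffix is -ok, giving *lezlook*.
The diminutive form *lezlook* — final sound /k/ (a non-sibilant consonant) → -ih → *lezlookih*.

lezlookih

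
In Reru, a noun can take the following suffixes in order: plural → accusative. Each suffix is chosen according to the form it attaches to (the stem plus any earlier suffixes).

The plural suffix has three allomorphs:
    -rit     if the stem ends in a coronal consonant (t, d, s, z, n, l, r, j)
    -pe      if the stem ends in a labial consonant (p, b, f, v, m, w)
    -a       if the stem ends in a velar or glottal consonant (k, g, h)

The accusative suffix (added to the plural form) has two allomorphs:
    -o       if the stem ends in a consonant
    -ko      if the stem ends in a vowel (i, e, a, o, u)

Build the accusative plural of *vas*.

vasrito

The final consonant of *vas* is /s/, which is coronal, so the plural suffix is -rit, giving *vasrit*.
Since the final sound of the plural form *vasrit* is /t/ (a consonant), it takes -o, giving *vasrito*.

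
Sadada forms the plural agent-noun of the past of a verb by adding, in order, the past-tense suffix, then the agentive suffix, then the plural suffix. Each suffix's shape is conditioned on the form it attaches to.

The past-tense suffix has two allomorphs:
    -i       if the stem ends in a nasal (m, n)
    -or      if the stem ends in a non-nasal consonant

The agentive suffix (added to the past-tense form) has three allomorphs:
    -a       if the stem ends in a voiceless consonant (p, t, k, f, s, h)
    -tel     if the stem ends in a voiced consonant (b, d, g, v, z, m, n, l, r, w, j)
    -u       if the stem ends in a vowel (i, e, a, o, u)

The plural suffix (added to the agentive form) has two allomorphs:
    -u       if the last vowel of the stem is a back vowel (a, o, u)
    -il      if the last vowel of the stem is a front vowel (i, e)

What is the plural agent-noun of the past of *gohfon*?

gohfoniuu

*gohfon*: final consonant = /n/, a nasal → -i → *gohfoni*.
The past-tense form *gohfoni* — final sound /i/ (a vowel) → -u → *gohfoniu*.
The agentive form *gohfoniu*: last vowel = /u/, a back vowel → -u → *gohfoniuu*.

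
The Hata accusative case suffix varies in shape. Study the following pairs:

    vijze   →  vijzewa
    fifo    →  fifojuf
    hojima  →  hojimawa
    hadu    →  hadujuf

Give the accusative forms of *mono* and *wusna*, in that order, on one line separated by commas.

monojuf, wusnawa

The alternation tracks the last vowel of the stem — -juf when the last vowel of the stem is a rounded vowel (*fifo*, *hadu*); -wa when the last vowel of the stem is an unrounded vowel (*vijze*, *hojima*).
*mono*: last vowel = /o/, a rounded vowel → -juf → *monojuf*.
Since the last vowel of *wusna* is /a/ (an unrounded vowel), it takes -wa, giving *wusnawa*.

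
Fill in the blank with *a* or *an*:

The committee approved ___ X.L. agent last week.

an

The indefinite article is chosen by the initial *sound* of the following word, not its spelling.
The initialism *X.L.* is read letter by letter; the first letter, X, is pronounced /ɛks/, which begins with a vowel sound.
So the article is *an*: The committee approved an X.L. agent last week.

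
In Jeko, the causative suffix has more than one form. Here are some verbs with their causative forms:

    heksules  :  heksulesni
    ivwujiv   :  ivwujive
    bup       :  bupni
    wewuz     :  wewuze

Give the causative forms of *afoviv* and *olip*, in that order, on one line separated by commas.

afovive, olipni

The alternation tracks the final consonant of the stem — -ni when the stem ends in a voiceless consonant (*heksules*, *bup*); -e when the stem ends in a voiced consonant (*ivwujiv*, *wewuz*).
The final consonant of *afoviv* is /v/, which is voiced, so the suffix is -e, giving *afovive*.
*olip*: final consonant = /p/, voiceless → -ni → *olipni*.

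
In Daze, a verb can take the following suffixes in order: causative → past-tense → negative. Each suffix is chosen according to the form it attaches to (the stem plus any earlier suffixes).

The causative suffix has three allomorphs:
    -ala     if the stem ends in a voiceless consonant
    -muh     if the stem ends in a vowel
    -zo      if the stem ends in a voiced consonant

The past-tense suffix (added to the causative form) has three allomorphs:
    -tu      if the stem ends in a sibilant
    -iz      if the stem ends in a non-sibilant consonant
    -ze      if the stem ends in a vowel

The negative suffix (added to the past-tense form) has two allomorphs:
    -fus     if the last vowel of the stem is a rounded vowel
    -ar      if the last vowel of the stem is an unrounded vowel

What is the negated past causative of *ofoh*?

*ofoh* — final sound /h/ (a voiceless consonant) → -ala → *ofohala*.
The final sound of the causative form *ofohala* is /a/, which is a vowel, so the past-tense suffix is -ze, giving *ofohalaze*.
The past-tense form *ofohalaze* — last vowel /e/ (an unrounded vowel) → -ar → *ofohalazear*.

ofohalazear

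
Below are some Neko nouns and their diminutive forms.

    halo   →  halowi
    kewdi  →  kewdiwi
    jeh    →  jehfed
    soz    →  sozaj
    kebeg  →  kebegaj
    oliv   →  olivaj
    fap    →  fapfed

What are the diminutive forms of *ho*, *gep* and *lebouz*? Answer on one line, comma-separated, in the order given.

howi, gepfed, lebouzaj

The pattern is voicing of the final sound: -fed when the stem ends in a voiceless consonant (*jeh*, *fap*); -aj when the stem ends in a voiced consonant (*soz*, *kebeg*, *oliv*); -wi when the stem ends in a vowel (*halo*, *kewdi*).
Since the final sound of *ho* is /o/ (a vowel), it takes -wi, giving *howi*.
*gep*: final sound = /p/, a voiceless consonant → -fed → *gepfed*.
Since the final sound of *lebouz* is /z/ (a voiced consonant), it takes -aj, giving *lebouzaj*.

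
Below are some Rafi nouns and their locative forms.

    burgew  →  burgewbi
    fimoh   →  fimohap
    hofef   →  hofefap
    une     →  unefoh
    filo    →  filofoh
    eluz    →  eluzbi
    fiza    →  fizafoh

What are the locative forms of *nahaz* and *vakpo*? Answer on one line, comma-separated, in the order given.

The pattern is voicing of the final sound: -ap when the stem ends in a voiceless consonant (*fimoh*, *hofef*); -bi when the stem ends in a voiced consonant (*burgew*, *eluz*); -foh when the stem ends in a vowel (*une*, *filo*, *fiza*).
*nahaz* — final sound /z/ (a voiced consonant) → -bi → *nahazbi*.
The final sound of *vakpo* is /o/, which is a vowel, so the suffix is -foh, giving *vakpofoh*.

nahazbi, vakpofoh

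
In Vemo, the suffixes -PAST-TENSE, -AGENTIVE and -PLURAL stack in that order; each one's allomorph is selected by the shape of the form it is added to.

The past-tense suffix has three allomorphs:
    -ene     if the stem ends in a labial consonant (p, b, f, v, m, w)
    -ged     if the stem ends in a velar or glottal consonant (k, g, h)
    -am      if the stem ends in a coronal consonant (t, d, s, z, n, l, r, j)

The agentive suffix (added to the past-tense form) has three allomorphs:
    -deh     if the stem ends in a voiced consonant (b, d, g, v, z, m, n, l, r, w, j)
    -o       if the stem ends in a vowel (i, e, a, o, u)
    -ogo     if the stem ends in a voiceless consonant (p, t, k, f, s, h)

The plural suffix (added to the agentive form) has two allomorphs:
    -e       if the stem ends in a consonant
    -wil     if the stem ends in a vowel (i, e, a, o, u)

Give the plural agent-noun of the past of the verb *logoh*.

*logoh*: final consonant = /h/, velar/glottal → -ged → *logohged*.
Since the final sound of the past-tense form *logohged* is /d/ (a voiced consonant), it takes -deh, giving *logohgeddeh*.
The agentive form *logohgeddeh*: final sound = /h/, a consonant → -e → *logohgeddehe*.

logohgeddehe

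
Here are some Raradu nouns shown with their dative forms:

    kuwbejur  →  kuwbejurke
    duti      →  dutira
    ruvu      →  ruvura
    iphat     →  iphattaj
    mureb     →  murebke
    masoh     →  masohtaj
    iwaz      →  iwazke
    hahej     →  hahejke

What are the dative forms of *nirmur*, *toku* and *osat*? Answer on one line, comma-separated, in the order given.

nirmurke, tokura, osattaj

Looking at the final sound of each stem: -taj when the stem ends in a voiceless consonant (*iphat*, *masoh*); -ke when the stem ends in a voiced consonant (*kuwbejur*, *mureb*, *iwaz*, *hahej*); -ra when the stem ends in a vowel (*duti*, *ruvu*).
*nirmur* — final sound /r/ (a voiced consonant) → -ke → *nirmurke*.
*toku* — final sound /u/ (a vowel) → -ra → *tokura*.
*osat* — final sound /t/ (a voiceless consonant) → -taj → *osattaj*.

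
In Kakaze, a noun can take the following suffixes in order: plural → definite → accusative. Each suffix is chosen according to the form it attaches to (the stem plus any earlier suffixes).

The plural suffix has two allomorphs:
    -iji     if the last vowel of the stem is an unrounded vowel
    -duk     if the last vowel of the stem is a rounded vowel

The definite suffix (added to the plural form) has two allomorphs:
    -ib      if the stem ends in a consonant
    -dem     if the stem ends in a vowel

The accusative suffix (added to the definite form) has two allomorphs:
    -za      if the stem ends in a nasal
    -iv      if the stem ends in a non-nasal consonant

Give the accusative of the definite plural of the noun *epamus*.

epamusdukibiv

Since the last vowel of *epamus* is /u/ (a rounded vowel), it takes -duk, giving *epamusduk*.
The final sound of the plural form *epamusduk* is /k/, which is a consonant, so the definite suffix is -ib, giving *epamusdukib*.
The final consonant of the definite form *epamusdukib* is /b/, which is non-nasal, so the accusative suffix is -iv, giving *epamusdukibiv*.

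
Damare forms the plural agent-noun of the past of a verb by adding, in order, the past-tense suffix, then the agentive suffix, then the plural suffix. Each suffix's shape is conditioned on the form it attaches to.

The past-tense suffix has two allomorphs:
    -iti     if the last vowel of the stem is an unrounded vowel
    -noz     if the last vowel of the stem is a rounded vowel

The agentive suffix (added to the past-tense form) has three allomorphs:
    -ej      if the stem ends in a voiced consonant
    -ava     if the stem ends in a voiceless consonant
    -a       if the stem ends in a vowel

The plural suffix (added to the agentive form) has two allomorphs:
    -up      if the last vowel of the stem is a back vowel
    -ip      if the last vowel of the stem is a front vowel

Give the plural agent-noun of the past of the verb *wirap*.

*wirap*: last vowel = /a/, an unrounded vowel → -iti → *wirapiti*.
Since the final sound of the past-tense form *wirapiti* is /i/ (a vowel), it takes -a, giving *wirapitia*.
The last vowel of the agentive form *wirapitia* is /a/, which is a back vowel, so the plural suffix is -up, giving *wirapitiaup*.

wirapitiaup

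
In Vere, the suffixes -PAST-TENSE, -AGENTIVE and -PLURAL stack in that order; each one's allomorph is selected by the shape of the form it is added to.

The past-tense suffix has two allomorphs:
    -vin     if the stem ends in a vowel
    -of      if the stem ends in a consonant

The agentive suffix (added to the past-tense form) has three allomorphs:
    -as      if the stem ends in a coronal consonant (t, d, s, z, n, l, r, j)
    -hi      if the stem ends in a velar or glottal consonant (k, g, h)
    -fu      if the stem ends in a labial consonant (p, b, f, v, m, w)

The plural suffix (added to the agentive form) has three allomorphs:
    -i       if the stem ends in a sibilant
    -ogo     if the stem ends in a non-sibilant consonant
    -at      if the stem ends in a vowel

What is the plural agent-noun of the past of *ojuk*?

Since the final sound of *ojuk* is /k/ (a consonant), it takes -of, giving *ojukof*.
The past-tense form *ojukof*: final consonant = /f/, labial → -fu → *ojukoffu*.
Since the final sound of the agentive form *ojukoffu* is /u/ (a vowel), it takes -at, giving *ojukoffuat*.

ojukoffuat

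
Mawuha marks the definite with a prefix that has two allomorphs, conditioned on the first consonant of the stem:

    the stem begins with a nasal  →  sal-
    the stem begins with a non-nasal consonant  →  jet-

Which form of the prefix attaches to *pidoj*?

Since the first consonant of *pidoj* is /p/ (non-nasal), it takes jet-.

jet-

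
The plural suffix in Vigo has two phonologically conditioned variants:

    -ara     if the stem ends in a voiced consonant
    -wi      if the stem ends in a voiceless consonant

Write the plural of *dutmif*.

*dutmif* — final consonant /f/ (voiceless) → -wi → *dutmifwi*.

dutmifwi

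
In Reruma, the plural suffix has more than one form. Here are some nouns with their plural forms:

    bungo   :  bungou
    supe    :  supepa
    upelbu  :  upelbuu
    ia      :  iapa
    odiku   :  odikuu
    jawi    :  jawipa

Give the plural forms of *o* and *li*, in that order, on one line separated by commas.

ou, lipa

The alternation tracks the last vowel of the stem — -u when the last vowel of the stem is a rounded vowel (*bungo*, *upelbu*, *odiku*); -pa when the last vowel of the stem is an unrounded vowel (*supe*, *ia*, *jawi*).
*o* — last vowel /o/ (a rounded vowel) → -u → *ou*.
*li* — last vowel /i/ (an unrounded vowel) → -pa → *lipa*.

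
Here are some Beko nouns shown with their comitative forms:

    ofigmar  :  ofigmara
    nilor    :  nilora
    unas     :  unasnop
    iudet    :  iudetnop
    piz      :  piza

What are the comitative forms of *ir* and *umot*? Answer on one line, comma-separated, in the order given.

ira, umotnop

The pattern is voicing of the final consonant: -nop when the stem ends in a voiceless consonant (*unas*, *iudet*); -a when the stem ends in a voiced consonant (*ofigmar*, *nilor*, *piz*).
The final consonant of *ir* is /r/, which is voiced, so the suffix is -a, giving *ira*.
The final consonant of *umot* is /t/, which is voiceless, so the suffix is -nop, giving *umotnop*.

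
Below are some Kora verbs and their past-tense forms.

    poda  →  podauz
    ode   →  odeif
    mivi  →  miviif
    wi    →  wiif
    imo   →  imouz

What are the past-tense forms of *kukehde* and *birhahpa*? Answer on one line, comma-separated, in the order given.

The alternation tracks the last vowel of the stem — -if when the last vowel of the stem is a front vowel (*ode*, *mivi*, *wi*); -uz when the last vowel of the stem is a back vowel (*poda*, *imo*).
Since the last vowel of *kukehde* is /e/ (a front vowel), it takes -if, giving *kukehdeif*.
The last vowel of *birhahpa* is /a/, which is a back vowel, so the suffix is -uz, giving *birhahpauz*.

kukehdeif, birhahpauz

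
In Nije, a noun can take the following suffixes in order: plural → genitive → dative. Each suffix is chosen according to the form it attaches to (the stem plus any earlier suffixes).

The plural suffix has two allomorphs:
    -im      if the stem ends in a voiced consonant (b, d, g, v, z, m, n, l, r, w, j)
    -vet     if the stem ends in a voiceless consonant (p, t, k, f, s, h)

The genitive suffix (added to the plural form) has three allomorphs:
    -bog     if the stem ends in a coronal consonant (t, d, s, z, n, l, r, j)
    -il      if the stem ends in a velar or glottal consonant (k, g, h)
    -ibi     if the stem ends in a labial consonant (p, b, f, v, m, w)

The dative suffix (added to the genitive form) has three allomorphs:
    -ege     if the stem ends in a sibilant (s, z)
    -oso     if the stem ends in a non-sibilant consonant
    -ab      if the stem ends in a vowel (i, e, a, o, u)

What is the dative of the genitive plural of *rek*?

rekvetbogoso

*rek* — final consonant /k/ (voiceless) → -vet → *rekvet*.
The final consonant of the plural form *rekvet* is /t/, which is coronal, so the genitive suffix is -bog, giving *rekvetbog*.
The genitive form *rekvetbog*: final sound = /g/, a non-sibilant consonant → -oso → *rekvetbogoso*.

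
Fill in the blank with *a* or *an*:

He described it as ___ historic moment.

The indefinite article is chosen by the initial *sound* of the following word, not its spelling.
*historic* begins with the sound /h/ (h is pronounced in standard usage) — a consonant sound.
So the article is *a*: He described it as a historic moment.

a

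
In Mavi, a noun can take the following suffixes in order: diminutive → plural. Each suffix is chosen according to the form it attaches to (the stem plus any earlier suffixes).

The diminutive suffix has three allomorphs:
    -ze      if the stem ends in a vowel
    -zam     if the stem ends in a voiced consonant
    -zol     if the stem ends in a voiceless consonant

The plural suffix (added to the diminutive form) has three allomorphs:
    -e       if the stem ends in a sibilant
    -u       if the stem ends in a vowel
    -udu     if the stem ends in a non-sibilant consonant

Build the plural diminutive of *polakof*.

Since the final sound of *polakof* is /f/ (a voiceless consonant), it takes -zol, giving *polakofzol*.
The diminutive form *polakofzol* — final sound /l/ (a non-sibilant consonant) → -udu → *polakofzoludu*.

polakofzoludu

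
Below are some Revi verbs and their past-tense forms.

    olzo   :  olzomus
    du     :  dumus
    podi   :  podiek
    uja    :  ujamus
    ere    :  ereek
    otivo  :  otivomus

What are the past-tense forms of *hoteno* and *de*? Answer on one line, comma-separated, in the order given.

hotenomus, deek

The suffix is conditioned by the last vowel: -ek when the last vowel of the stem is a front vowel (*podi*, *ere*); -mus when the last vowel of the stem is a back vowel (*olzo*, *du*, *uja*, *otivo*).
Since the last vowel of *hoteno* is /o/ (a back vowel), it takes -mus, giving *hotenomus*.
The last vowel of *de* is /e/, which is a front vowel, so the suffix is -ek, giving *deek*.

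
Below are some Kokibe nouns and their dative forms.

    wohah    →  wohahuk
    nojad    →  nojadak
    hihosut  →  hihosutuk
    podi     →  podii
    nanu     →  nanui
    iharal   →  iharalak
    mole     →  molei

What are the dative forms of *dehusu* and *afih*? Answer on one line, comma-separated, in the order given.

dehusui, afihuk

The pattern is voicing of the final sound: -uk when the stem ends in a voiceless consonant (*wohah*, *hihosut*); -ak when the stem ends in a voiced consonant (*nojad*, *iharal*); -i when the stem ends in a vowel (*podi*, *nanu*, *mole*).
Since the final sound of *dehusu* is /u/ (a vowel), it takes -i, giving *dehusui*.
Since the final sound of *afih* is /h/ (a voiceless consonant), it takes -uk, giving *afihuk*.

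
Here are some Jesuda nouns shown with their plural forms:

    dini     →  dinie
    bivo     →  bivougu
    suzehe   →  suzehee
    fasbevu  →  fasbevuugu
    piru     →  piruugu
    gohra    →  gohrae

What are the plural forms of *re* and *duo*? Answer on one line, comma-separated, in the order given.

ree, duougu

The suffix is conditioned by the last vowel: -ugu when the last vowel of the stem is a rounded vowel (*bivo*, *fasbevu*, *piru*); -e when the last vowel of the stem is an unrounded vowel (*dini*, *suzehe*, *gohra*).
*re* — last vowel /e/ (an unrounded vowel) → -e → *ree*.
*duo* — last vowel /o/ (a rounded vowel) → -ugu → *duougu*.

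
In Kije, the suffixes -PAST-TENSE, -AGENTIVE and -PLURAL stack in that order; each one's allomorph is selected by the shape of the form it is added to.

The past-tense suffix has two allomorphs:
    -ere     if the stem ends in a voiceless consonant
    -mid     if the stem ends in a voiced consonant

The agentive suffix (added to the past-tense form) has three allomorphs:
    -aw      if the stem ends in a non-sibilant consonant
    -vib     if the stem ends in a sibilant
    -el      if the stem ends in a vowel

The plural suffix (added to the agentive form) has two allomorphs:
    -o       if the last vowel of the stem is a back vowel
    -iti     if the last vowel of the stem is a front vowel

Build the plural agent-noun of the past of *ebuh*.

ebuhereeliti

Since the final consonant of *ebuh* is /h/ (voiceless), it takes -ere, giving *ebuhere*.
Since the final sound of the past-tense form *ebuhere* is /e/ (a vowel), it takes -el, giving *ebuhereel*.
Since the last vowel of the agentive form *ebuhereel* is /e/ (a front vowel), it takes -iti, giving *ebuhereeliti*.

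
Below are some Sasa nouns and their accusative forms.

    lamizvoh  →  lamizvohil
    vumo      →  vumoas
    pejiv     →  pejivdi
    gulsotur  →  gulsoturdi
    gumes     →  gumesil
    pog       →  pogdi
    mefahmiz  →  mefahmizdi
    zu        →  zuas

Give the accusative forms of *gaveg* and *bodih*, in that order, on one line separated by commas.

gavegdi, bodihil

The suffix is conditioned by the final sound: -il when the stem ends in a voiceless consonant (*lamizvoh*, *gumes*); -di when the stem ends in a voiced consonant (*pejiv*, *gulsotur*, *pog*, *mefahmiz*); -as when the stem ends in a vowel (*vumo*, *zu*).
*gaveg* — final sound /g/ (a voiced consonant) → -di → *gavegdi*.
*bodih*: final sound = /h/, a voiceless consonant → -il → *bodihil*.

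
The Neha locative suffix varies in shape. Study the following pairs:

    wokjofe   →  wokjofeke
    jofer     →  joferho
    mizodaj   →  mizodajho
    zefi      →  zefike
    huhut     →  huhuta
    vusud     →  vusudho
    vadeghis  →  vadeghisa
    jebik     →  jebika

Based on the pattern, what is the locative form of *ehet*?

Looking at the final sound of each stem: -a when the stem ends in a voiceless consonant (*huhut*, *vadeghis*, *jebik*); -ho when the stem ends in a voiced consonant (*jofer*, *mizodaj*, *vusud*); -ke when the stem ends in a vowel (*wokjofe*, *zefi*).
*ehet*: final sound = /t/, a voiceless consonant → -a → *eheta*.

eheta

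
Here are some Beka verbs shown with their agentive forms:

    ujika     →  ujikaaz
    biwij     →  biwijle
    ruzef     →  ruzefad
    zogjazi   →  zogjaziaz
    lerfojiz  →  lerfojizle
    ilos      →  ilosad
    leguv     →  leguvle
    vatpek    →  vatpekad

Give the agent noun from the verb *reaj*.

reajle

The alternation tracks the final sound of the stem — -ad when the stem ends in a voiceless consonant (*ruzef*, *ilos*, *vatpek*); -le when the stem ends in a voiced consonant (*biwij*, *lerfojiz*, *leguv*); -az when the stem ends in a vowel (*ujika*, *zogjazi*).
The final sound of *reaj* is /j/, which is a voiced consonant, so the suffix is -le, giving *reajle*.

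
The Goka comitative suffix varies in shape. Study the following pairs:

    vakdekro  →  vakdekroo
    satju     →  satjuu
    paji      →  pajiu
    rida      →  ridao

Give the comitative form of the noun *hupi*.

The pattern is height harmony: -u when the last vowel of the stem is a high vowel (*satju*, *paji*); -o when the last vowel of the stem is a non-high vowel (*vakdekro*, *rida*).
*hupi* — last vowel /i/ (a high vowel) → -u → *hupiu*.

hupiu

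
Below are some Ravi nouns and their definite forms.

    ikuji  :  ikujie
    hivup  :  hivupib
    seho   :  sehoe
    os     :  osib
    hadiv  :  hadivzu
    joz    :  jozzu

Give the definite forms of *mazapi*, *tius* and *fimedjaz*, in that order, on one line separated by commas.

The pattern is voicing of the final sound: -ib when the stem ends in a voiceless consonant (*hivup*, *os*); -zu when the stem ends in a voiced consonant (*hadiv*, *joz*); -e when the stem ends in a vowel (*ikuji*, *seho*).
Since the final sound of *mazapi* is /i/ (a vowel), it takes -e, giving *mazapie*.
The final sound of *tius* is /s/, which is a voiceless consonant, so the suffix is -ib, giving *tiusib*.
*fimedjaz*: final sound = /z/, a voiced consonant → -zu → *fimedjazzu*.

mazapie, tiusib, fimedjazzu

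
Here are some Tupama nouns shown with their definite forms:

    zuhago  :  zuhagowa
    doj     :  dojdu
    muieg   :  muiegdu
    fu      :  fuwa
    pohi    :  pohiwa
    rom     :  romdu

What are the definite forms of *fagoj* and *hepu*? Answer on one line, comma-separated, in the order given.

The alternation tracks the final sound of the stem — -du when the stem ends in a consonant (*doj*, *muieg*, *rom*); -wa when the stem ends in a vowel (*zuhago*, *fu*, *pohi*).
Since the final sound of *fagoj* is /j/ (a consonant), it takes -du, giving *fagojdu*.
Since the final sound of *hepu* is /u/ (a vowel), it takes -wa, giving *hepuwa*.

fagojdu, hepuwa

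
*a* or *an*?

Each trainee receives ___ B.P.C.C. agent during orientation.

The indefinite article is chosen by the initial *sound* of the following word, not its spelling.
The initialism *B.P.C.C.* is read letter by letter; the first letter, B, is pronounced /biː/, which begins with a consonant sound.
So the article is *a*: Each trainee receives a B.P.C.C. agent during orientation.

a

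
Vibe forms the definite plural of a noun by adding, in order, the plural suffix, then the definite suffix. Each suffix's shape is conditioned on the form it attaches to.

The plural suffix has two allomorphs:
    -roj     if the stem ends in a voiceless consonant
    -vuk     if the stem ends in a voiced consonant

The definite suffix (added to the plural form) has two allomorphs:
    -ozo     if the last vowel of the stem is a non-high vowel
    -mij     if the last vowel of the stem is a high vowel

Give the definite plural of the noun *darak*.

darakrojozo

The final consonant of *darak* is /k/, which is voiceless, so the plural suffix is -roj, giving *darakroj*.
The plural form *darakroj*: last vowel = /o/, a non-high vowel → -ozo → *darakrojozo*.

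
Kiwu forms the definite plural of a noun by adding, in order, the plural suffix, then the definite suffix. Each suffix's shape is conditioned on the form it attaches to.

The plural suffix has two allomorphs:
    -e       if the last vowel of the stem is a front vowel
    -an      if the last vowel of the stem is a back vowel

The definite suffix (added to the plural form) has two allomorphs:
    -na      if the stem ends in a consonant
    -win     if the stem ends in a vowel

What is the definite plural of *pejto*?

pejtoanna

The last vowel of *pejto* is /o/, which is a back vowel, so the plural suffix is -an, giving *pejtoan*.
The final sound of the plural form *pejtoan* is /n/, which is a consonant, so the definite suffix is -na, giving *pejtoanna*.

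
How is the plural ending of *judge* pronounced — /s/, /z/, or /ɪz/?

The stem *judge* ends in a sibilant (/s, z, ʃ, ʒ, tʃ, dʒ/).
The plural suffix surfaces as /ɪz/ after sibilants, /s/ after other voiceless consonants, and /z/ after other voiced sounds.
So the plural -s on *judge* is pronounced /ɪz/.

/ɪz/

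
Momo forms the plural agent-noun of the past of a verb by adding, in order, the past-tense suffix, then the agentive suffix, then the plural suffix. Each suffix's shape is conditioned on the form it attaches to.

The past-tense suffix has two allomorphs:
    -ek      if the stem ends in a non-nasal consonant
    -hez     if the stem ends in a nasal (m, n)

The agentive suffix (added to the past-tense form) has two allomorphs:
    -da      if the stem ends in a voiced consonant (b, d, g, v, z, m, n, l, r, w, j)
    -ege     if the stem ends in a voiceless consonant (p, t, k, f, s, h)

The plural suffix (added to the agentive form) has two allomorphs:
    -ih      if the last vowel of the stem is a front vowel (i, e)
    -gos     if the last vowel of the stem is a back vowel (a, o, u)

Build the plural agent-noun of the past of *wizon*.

wizonhezdagos

The final consonant of *wizon* is /n/, which is a nasal, so the past-tense suffix is -hez, giving *wizonhez*.
The final consonant of the past-tense form *wizonhez* is /z/, which is voiced, so the agentive suffix is -da, giving *wizonhezda*.
Since the last vowel of the agentive form *wizonhezda* is /a/ (a back vowel), it takes -gos, giving *wizonhezdagos*.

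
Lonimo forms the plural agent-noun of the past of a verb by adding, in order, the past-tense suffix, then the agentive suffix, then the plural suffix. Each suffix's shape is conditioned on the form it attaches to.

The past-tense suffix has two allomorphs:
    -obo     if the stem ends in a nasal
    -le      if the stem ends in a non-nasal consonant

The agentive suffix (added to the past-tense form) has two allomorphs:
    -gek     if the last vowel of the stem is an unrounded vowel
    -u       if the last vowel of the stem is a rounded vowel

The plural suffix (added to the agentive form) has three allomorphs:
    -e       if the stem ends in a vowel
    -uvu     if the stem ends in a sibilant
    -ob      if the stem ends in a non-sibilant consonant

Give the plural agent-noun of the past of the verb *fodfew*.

Since the final consonant of *fodfew* is /w/ (non-nasal), it takes -le, giving *fodfewle*.
Since the last vowel of the past-tense form *fodfewle* is /e/ (an unrounded vowel), it takes -gek, giving *fodfewlegek*.
The agentive form *fodfewlegek*: final sound = /k/, a non-sibilant consonant → -ob → *fodfewlegekob*.

fodfewlegekob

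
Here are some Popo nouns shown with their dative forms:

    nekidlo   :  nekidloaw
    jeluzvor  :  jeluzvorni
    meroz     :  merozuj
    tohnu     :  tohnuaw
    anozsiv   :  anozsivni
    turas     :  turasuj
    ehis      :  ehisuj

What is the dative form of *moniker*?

monikerni

The suffix is conditioned by the final sound: -uj when the stem ends in a sibilant (*meroz*, *turas*, *ehis*); -ni when the stem ends in a non-sibilant consonant (*jeluzvor*, *anozsiv*); -aw when the stem ends in a vowel (*nekidlo*, *tohnu*).
The final sound of *moniker* is /r/, which is a non-sibilant consonant, so the suffix is -ni, giving *monikerni*.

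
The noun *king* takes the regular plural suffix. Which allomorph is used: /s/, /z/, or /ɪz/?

The stem *king* ends in a voiced non-sibilant sound.
The plural suffix surfaces as /ɪz/ after sibilants, /s/ after other voiceless consonants, and /z/ after other voiced sounds.
So the plural -s on *king* is pronounced /z/.

/z/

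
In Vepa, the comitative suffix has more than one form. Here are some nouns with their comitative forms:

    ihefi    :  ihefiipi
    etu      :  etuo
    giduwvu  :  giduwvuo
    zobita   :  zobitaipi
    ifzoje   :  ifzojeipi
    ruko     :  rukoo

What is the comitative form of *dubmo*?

dubmoo

The alternation tracks the last vowel of the stem — -o when the last vowel of the stem is a rounded vowel (*etu*, *giduwvu*, *ruko*); -ipi when the last vowel of the stem is an unrounded vowel (*ihefi*, *zobita*, *ifzoje*).
The last vowel of *dubmo* is /o/, which is a rounded vowel, so the suffix is -o, giving *dubmoo*.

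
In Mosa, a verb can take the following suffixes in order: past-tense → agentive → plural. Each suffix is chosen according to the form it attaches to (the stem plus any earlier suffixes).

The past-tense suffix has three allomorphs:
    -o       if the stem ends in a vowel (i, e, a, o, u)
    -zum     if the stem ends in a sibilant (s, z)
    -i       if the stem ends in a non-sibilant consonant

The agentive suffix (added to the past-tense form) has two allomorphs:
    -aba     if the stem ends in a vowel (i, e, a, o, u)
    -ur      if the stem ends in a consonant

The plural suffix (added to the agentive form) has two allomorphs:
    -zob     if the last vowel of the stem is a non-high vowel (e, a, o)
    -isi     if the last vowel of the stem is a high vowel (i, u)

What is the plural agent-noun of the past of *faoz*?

faozzumurisi

*faoz*: final sound = /z/, a sibilant → -zum → *faozzum*.
The past-tense form *faozzum* — final sound /m/ (a consonant) → -ur → *faozzumur*.
The agentive form *faozzumur*: last vowel = /u/, a high vowel → -isi → *faozzumurisi*.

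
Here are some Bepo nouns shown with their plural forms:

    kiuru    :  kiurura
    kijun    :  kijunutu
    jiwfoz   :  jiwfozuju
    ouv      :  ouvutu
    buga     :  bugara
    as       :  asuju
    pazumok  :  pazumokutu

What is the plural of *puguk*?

pugukutu

The pattern is sibilance of the final sound: -uju when the stem ends in a sibilant (*jiwfoz*, *as*); -utu when the stem ends in a non-sibilant consonant (*kijun*, *ouv*, *pazumok*); -ra when the stem ends in a vowel (*kiuru*, *buga*).
*puguk*: final sound = /k/, a non-sibilant consonant → -utu → *pugukutu*.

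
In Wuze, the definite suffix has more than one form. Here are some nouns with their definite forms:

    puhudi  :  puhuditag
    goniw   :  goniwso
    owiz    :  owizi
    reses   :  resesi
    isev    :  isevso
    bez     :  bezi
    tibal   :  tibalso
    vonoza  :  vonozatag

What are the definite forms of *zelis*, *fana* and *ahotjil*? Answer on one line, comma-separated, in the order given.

The suffix is conditioned by the final sound: -i when the stem ends in a sibilant (*owiz*, *reses*, *bez*); -so when the stem ends in a non-sibilant consonant (*goniw*, *isev*, *tibal*); -tag when the stem ends in a vowel (*puhudi*, *vonoza*).
The final sound of *zelis* is /s/, which is a sibilant, so the suffix is -i, giving *zelisi*.
*fana*: final sound = /a/, a vowel → -tag → *fanatag*.
*ahotjil*: final sound = /l/, a non-sibilant consonant → -so → *ahotjilso*.

zelisi, fanatag, ahotjilso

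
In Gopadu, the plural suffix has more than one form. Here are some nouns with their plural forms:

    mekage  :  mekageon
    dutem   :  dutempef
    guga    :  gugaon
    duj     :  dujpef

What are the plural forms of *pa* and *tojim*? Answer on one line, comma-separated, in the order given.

paon, tojimpef

The alternation tracks the final sound of the stem — -pef when the stem ends in a consonant (*dutem*, *duj*); -on when the stem ends in a vowel (*mekage*, *guga*).
*pa* — final sound /a/ (a vowel) → -on → *paon*.
*tojim*: final sound = /m/, a consonant → -pef → *tojimpef*.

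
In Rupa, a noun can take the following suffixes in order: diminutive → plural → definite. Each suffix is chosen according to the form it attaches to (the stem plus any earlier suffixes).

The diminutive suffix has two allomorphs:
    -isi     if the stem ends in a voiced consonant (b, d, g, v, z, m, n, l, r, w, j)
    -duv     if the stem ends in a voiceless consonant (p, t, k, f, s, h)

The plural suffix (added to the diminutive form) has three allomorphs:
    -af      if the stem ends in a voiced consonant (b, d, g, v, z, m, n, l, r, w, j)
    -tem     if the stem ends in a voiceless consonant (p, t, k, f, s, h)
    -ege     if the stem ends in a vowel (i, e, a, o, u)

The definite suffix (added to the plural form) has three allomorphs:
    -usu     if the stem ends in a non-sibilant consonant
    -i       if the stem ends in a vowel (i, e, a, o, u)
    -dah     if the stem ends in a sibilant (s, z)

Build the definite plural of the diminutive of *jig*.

jigisiegei

*jig*: final consonant = /g/, voiced → -isi → *jigisi*.
The final sound of the diminutive form *jigisi* is /i/, which is a vowel, so the plural suffix is -ege, giving *jigisiege*.
The plural form *jigisiege*: final sound = /e/, a vowel → -i → *jigisiegei*.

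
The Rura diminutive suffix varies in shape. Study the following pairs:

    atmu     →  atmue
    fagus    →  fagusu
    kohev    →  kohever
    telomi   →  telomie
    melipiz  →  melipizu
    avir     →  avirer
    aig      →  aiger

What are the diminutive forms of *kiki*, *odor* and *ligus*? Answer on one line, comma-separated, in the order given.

kikie, odorer, ligusu

The suffix is conditioned by the final sound: -u when the stem ends in a sibilant (*fagus*, *melipiz*); -er when the stem ends in a non-sibilant consonant (*kohev*, *avir*, *aig*); -e when the stem ends in a vowel (*atmu*, *telomi*).
Since the final sound of *kiki* is /i/ (a vowel), it takes -e, giving *kikie*.
*odor* — final sound /r/ (a non-sibilant consonant) → -er → *odorer*.
Since the final sound of *ligus* is /s/ (a sibilant), it takes -u, giving *ligusu*.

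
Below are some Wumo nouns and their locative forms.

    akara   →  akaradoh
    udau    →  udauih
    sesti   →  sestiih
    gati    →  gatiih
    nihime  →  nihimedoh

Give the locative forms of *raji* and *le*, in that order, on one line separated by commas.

Looking at the last vowel of each stem: -ih when the last vowel of the stem is a high vowel (*udau*, *sesti*, *gati*); -doh when the last vowel of the stem is a non-high vowel (*akara*, *nihime*).
The last vowel of *raji* is /i/, which is a high vowel, so the suffix is -ih, giving *rajiih*.
*le* — last vowel /e/ (a non-high vowel) → -doh → *ledoh*.

rajiih, ledoh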